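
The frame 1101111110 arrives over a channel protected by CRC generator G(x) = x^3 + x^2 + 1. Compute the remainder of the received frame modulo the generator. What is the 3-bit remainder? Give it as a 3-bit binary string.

111

Modulo-2 division of 1101111110 by 1101:
  pos 0: 1101 XOR 1101 = 0000
  pos 4: 1111 XOR 1101 = 0010
  pos 6: 1010 XOR 1101 = 0111
Remainder = 111 (nonzero — an error is detected).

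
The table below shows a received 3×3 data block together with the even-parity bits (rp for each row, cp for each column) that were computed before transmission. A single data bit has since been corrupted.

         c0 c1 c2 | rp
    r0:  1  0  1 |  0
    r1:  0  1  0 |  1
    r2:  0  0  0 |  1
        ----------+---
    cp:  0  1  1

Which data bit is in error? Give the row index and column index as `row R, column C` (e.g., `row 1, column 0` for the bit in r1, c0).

Recompute each row's even parity and compare to rp:
  r0: data parity 0, sent rp 0 → ok
  r1: data parity 1, sent rp 1 → ok
  r2: data parity 0, sent rp 1 → mismatch
Recompute each column's even parity and compare to cp:
  c0: data parity 1, sent cp 0 → mismatch
  c1: data parity 1, sent cp 1 → ok
  c2: data parity 1, sent cp 1 → ok
Exactly one row (r2) and one column (c0) fail → the flipped bit is at their intersection.

row 2, column 0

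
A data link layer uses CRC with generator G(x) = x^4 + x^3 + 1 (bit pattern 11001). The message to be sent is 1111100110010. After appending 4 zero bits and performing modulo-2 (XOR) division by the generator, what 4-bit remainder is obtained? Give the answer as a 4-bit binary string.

Append 4 zeros: 11111001100100000. Divide by 11001 (XOR where the leading bit is 1):
  pos 0: 11111 XOR 11001 = 00110
  pos 2: 11000 XOR 11001 = 00001
  pos 6: 11100 XOR 11001 = 00101
  pos 8: 10110 XOR 11001 = 01111
  pos 9: 11110 XOR 11001 = 00111
  pos 11: 11100 XOR 11001 = 00101
Remainder (last 4 bits) = 1010. This is the CRC / FCS.

1010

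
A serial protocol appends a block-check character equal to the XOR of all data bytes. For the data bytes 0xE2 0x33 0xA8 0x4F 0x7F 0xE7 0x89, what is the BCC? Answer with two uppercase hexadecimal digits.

27

XOR the bytes together:
  start with 0xE2
  0xE2 ⊕ 0x33 = 0xD1
  0xD1 ⊕ 0xA8 = 0x79
  0x79 ⊕ 0x4F = 0x36
  0x36 ⊕ 0x7F = 0x49
  0x49 ⊕ 0xE7 = 0xAE
  0xAE ⊕ 0x89 = 0x27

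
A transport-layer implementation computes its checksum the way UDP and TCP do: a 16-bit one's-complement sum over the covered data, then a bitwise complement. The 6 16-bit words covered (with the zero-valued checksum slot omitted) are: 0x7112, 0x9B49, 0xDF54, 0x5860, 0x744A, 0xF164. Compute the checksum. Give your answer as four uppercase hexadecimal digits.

One's-complement addition (fold any carry out of bit 15 back into bit 0):
  0x7112 + 0x9B49 = 0x10C5B → wrap carry → 0x0C5C
  0x0C5C + 0xDF54 = 0x0EBB0
  0xEBB0 + 0x5860 = 0x14410 → wrap carry → 0x4411
  0x4411 + 0x744A = 0x0B85B
  0xB85B + 0xF164 = 0x1A9BF → wrap carry → 0xA9C0
One's-complement sum = 0xA9C0.
Checksum = ~0xA9C0 & 0xFFFF = 0x563F.

563F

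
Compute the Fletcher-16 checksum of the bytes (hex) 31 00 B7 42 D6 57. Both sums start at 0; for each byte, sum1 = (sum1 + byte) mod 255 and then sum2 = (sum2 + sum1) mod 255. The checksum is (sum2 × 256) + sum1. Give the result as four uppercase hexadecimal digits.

Running sums (mod 255):
  after byte 0 (31): sum1=49, sum2=49
  after byte 1 (00): sum1=49, sum2=98
  after byte 2 (B7): sum1=232, sum2=75
  after byte 3 (42): sum1=43, sum2=118
  after byte 4 (D6): sum1=2, sum2=120
  after byte 5 (57): sum1=89, sum2=209
Checksum = sum2·256 + sum1 = 209·256 + 89 = 53593 = 0xD159.

D159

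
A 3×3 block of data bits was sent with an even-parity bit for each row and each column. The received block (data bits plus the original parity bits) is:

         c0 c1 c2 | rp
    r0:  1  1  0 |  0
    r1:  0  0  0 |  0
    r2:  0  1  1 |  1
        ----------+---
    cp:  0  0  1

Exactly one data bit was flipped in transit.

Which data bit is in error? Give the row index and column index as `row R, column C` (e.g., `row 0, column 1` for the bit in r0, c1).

Recompute each row's even parity and compare to rp:
  r0: data parity 0, sent rp 0 → ok
  r1: data parity 0, sent rp 0 → ok
  r2: data parity 0, sent rp 1 → mismatch
Recompute each column's even parity and compare to cp:
  c0: data parity 1, sent cp 0 → mismatch
  c1: data parity 0, sent cp 0 → ok
  c2: data parity 1, sent cp 1 → ok
Exactly one row (r2) and one column (c0) fail → the flipped bit is at their intersection.

row 2, column 0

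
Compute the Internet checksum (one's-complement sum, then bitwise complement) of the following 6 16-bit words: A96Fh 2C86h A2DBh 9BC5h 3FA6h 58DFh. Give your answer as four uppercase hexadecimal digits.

One's-complement addition (fold any carry out of bit 15 back into bit 0):
  0xA96F + 0x2C86 = 0x0D5F5
  0xD5F5 + 0xA2DB = 0x178D0 → wrap carry → 0x78D1
  0x78D1 + 0x9BC5 = 0x11496 → wrap carry → 0x1497
  0x1497 + 0x3FA6 = 0x0543D
  0x543D + 0x58DF = 0x0AD1C
One's-complement sum = 0xAD1C.
Checksum = ~0xAD1C & 0xFFFF = 0x52E3.

52E3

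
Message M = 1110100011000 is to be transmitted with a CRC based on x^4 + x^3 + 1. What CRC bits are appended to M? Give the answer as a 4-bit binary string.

0101

Append 4 zeros: 11101000110000000. Divide by 11001 (XOR where the leading bit is 1):
  pos 0: 11101 XOR 11001 = 00100
  pos 2: 10000 XOR 11001 = 01001
  pos 3: 10010 XOR 11001 = 01011
  pos 4: 10111 XOR 11001 = 01110
  pos 5: 11101 XOR 11001 = 00100
  pos 7: 10000 XOR 11001 = 01001
  pos 8: 10010 XOR 11001 = 01011
  pos 9: 10110 XOR 11001 = 01111
  pos 10: 11110 XOR 11001 = 00111
  pos 12: 11100 XOR 11001 = 00101
Remainder (last 4 bits) = 0101. This is the CRC / FCS.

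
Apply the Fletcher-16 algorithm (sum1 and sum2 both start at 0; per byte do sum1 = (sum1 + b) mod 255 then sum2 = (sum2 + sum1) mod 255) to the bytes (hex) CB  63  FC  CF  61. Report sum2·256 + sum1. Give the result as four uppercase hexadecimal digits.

Running sums (mod 255):
  after byte 0 (CB): sum1=203, sum2=203
  after byte 1 (63): sum1=47, sum2=250
  after byte 2 (FC): sum1=44, sum2=39
  after byte 3 (CF): sum1=251, sum2=35
  after byte 4 (61): sum1=93, sum2=128
Checksum = sum2·256 + sum1 = 128·256 + 93 = 32861 = 0x805D.

805D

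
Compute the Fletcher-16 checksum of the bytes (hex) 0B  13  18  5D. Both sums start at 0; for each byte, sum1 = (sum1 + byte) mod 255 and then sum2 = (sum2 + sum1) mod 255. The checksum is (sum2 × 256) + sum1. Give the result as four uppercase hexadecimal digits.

Running sums (mod 255):
  after byte 0 (0B): sum1=11, sum2=11
  after byte 1 (13): sum1=30, sum2=41
  after byte 2 (18): sum1=54, sum2=95
  after byte 3 (5D): sum1=147, sum2=242
Checksum = sum2·256 + sum1 = 242·256 + 147 = 62099 = 0xF293.

F293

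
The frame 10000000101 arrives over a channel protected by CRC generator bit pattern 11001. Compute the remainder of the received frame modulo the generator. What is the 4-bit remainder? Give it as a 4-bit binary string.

Modulo-2 division of 10000000101 by 11001:
  pos 0: 10000 XOR 11001 = 01001
  pos 1: 10010 XOR 11001 = 01011
  pos 2: 10110 XOR 11001 = 01111
  pos 3: 11110 XOR 11001 = 00111
  pos 5: 11110 XOR 11001 = 00111
Remainder = 1111 (nonzero — an error is detected).

1111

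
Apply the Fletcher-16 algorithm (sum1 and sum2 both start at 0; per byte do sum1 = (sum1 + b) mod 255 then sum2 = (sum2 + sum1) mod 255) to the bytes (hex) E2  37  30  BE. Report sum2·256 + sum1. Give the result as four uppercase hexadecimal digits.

5009

Running sums (mod 255):
  after byte 0 (E2): sum1=226, sum2=226
  after byte 1 (37): sum1=26, sum2=252
  after byte 2 (30): sum1=74, sum2=71
  after byte 3 (BE): sum1=9, sum2=80
Checksum = sum2·256 + sum1 = 80·256 + 9 = 20489 = 0x5009.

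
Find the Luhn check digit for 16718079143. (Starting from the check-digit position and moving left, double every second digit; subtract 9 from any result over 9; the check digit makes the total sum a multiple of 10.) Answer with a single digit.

3

Partial digits right→left: 3 4 1 9 7 0 8 1 7 6 1
Double every second digit counting from the check-digit position (so the 1st, 3rd, 5th, ... of the partial from the right).
  doubled (with −9 where >9): 6 2 5 7 5 2 → sum 27
  kept as-is: 4 9 0 1 6 → sum 20
Total = 27 + 20 = 47.
Check digit = (10 − (47 mod 10)) mod 10 = 3.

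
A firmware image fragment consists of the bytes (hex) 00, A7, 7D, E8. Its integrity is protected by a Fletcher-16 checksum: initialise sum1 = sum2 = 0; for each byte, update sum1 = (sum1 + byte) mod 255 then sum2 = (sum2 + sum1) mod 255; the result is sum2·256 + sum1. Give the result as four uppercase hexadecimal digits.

Running sums (mod 255):
  after byte 0 (00): sum1=0, sum2=0
  after byte 1 (A7): sum1=167, sum2=167
  after byte 2 (7D): sum1=37, sum2=204
  after byte 3 (E8): sum1=14, sum2=218
Checksum = sum2·256 + sum1 = 218·256 + 14 = 55822 = 0xDA0E.

DA0E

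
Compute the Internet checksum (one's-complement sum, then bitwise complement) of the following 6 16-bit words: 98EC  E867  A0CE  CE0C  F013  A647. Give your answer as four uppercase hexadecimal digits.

7974

One's-complement addition (fold any carry out of bit 15 back into bit 0):
  0x98EC + 0xE867 = 0x18153 → wrap carry → 0x8154
  0x8154 + 0xA0CE = 0x12222 → wrap carry → 0x2223
  0x2223 + 0xCE0C = 0x0F02F
  0xF02F + 0xF013 = 0x1E042 → wrap carry → 0xE043
  0xE043 + 0xA647 = 0x1868A → wrap carry → 0x868B
One's-complement sum = 0x868B.
Checksum = ~0x868B & 0xFFFF = 0x7974.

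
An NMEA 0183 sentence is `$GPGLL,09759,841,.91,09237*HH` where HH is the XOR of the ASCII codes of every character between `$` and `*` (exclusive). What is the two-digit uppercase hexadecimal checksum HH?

46

XOR the ASCII codes of the payload characters:
  'G' = 0x47 → acc = 0x47
  'P' = 0x50 → acc = 0x17
  'G' = 0x47 → acc = 0x50
  'L' = 0x4C → acc = 0x1C
  'L' = 0x4C → acc = 0x50
  ',' = 0x2C → acc = 0x7C
  '0' = 0x30 → acc = 0x4C
  '9' = 0x39 → acc = 0x75
  '7' = 0x37 → acc = 0x42
  '5' = 0x35 → acc = 0x77
  '9' = 0x39 → acc = 0x4E
  ',' = 0x2C → acc = 0x62
  '8' = 0x38 → acc = 0x5A
  '4' = 0x34 → acc = 0x6E
  '1' = 0x31 → acc = 0x5F
  ',' = 0x2C → acc = 0x73
  '.' = 0x2E → acc = 0x5D
  '9' = 0x39 → acc = 0x64
  '1' = 0x31 → acc = 0x55
  ',' = 0x2C → acc = 0x79
  '0' = 0x30 → acc = 0x49
  '9' = 0x39 → acc = 0x70
  '2' = 0x32 → acc = 0x42
  '3' = 0x33 → acc = 0x71
  '7' = 0x37 → acc = 0x46
Checksum = 0x46.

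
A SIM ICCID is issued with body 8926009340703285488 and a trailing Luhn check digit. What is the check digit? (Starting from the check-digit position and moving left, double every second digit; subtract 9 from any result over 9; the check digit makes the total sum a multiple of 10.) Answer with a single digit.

Partial digits right→left: 8 8 4 5 8 2 3 0 7 0 4 3 9 0 0 6 2 9 8
Double every second digit counting from the check-digit position (so the 1st, 3rd, 5th, ... of the partial from the right).
  doubled (with −9 where >9): 7 8 7 6 5 8 9 0 4 7 → sum 61
  kept as-is: 8 5 2 0 0 3 0 6 9 → sum 33
Total = 61 + 33 = 94.
Check digit = (10 − (94 mod 10)) mod 10 = 6.

6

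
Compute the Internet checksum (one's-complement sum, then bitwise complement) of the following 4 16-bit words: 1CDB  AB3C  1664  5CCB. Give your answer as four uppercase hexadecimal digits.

C4B8

One's-complement addition (fold any carry out of bit 15 back into bit 0):
  0x1CDB + 0xAB3C = 0x0C817
  0xC817 + 0x1664 = 0x0DE7B
  0xDE7B + 0x5CCB = 0x13B46 → wrap carry → 0x3B47
One's-complement sum = 0x3B47.
Checksum = ~0x3B47 & 0xFFFF = 0xC4B8.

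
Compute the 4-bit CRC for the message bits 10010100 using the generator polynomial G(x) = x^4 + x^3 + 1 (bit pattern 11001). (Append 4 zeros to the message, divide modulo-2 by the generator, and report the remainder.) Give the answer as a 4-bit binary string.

1100

Append 4 zeros: 100101000000. Divide by 11001 (XOR where the leading bit is 1):
  pos 0: 10010 XOR 11001 = 01011
  pos 1: 10111 XOR 11001 = 01110
  pos 2: 11100 XOR 11001 = 00101
  pos 4: 10100 XOR 11001 = 01101
  pos 5: 11010 XOR 11001 = 00011
Remainder (last 4 bits) = 1100. This is the CRC / FCS.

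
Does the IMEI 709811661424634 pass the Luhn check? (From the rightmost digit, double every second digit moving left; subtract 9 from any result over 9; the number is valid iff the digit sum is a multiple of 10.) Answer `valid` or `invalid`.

From the right, keep odd positions and double even positions (subtract 9 from any doubled value over 9):
  doubled (positions 2,4,...): 6 8 8 3 2 7 0 → sum 34
  kept (positions 1,3,...): 4 6 2 1 6 1 9 7 → sum 36
Total = 70.
70 mod 10 = 0, so the number is valid.

valid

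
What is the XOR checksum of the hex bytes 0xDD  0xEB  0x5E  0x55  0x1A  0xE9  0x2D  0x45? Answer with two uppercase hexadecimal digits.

A6

XOR the bytes together:
  start with 0xDD
  0xDD ⊕ 0xEB = 0x36
  0x36 ⊕ 0x5E = 0x68
  0x68 ⊕ 0x55 = 0x3D
  0x3D ⊕ 0x1A = 0x27
  0x27 ⊕ 0xE9 = 0xCE
  0xCE ⊕ 0x2D = 0xE3
  0xE3 ⊕ 0x45 = 0xA6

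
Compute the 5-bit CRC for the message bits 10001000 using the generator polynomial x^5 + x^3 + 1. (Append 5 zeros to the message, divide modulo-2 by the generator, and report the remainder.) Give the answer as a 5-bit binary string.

00100

Append 5 zeros: 1000100000000. Divide by 101001 (XOR where the leading bit is 1):
  pos 0: 100010 XOR 101001 = 001011
  pos 2: 101100 XOR 101001 = 000101
  pos 5: 101000 XOR 101001 = 000001
Remainder (last 5 bits) = 00100. This is the CRC / FCS.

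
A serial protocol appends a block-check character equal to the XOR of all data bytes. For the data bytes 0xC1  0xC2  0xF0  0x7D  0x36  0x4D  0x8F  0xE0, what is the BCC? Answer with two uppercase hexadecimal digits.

9A

XOR the bytes together:
  start with 0xC1
  0xC1 ⊕ 0xC2 = 0x03
  0x03 ⊕ 0xF0 = 0xF3
  0xF3 ⊕ 0x7D = 0x8E
  0x8E ⊕ 0x36 = 0xB8
  0xB8 ⊕ 0x4D = 0xF5
  0xF5 ⊕ 0x8F = 0x7A
  0x7A ⊕ 0xE0 = 0x9A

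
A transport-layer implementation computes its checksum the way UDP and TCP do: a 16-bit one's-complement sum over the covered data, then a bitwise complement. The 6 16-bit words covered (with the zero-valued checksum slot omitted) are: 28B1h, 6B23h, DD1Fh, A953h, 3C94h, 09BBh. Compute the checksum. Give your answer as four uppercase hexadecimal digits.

9F68

One's-complement addition (fold any carry out of bit 15 back into bit 0):
  0x28B1 + 0x6B23 = 0x093D4
  0x93D4 + 0xDD1F = 0x170F3 → wrap carry → 0x70F4
  0x70F4 + 0xA953 = 0x11A47 → wrap carry → 0x1A48
  0x1A48 + 0x3C94 = 0x056DC
  0x56DC + 0x09BB = 0x06097
One's-complement sum = 0x6097.
Checksum = ~0x6097 & 0xFFFF = 0x9F68.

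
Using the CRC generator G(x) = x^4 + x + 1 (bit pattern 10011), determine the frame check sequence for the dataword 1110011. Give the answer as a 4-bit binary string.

Append 4 zeros: 11100110000. Divide by 10011 (XOR where the leading bit is 1):
  pos 0: 11100 XOR 10011 = 01111
  pos 1: 11111 XOR 10011 = 01100
  pos 2: 11001 XOR 10011 = 01010
  pos 3: 10100 XOR 10011 = 00111
  pos 5: 11100 XOR 10011 = 01111
  pos 6: 11110 XOR 10011 = 01101
Remainder (last 4 bits) = 1101. This is the CRC / FCS.

1101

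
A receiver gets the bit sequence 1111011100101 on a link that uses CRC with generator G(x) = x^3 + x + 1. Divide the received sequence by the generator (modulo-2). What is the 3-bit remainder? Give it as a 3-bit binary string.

Modulo-2 division of 1111011100101 by 1011:
  pos 0: 1111 XOR 1011 = 0100
  pos 1: 1000 XOR 1011 = 0011
  pos 3: 1111 XOR 1011 = 0100
  pos 4: 1001 XOR 1011 = 0010
  pos 6: 1000 XOR 1011 = 0011
  pos 8: 1110 XOR 1011 = 0101
  pos 9: 1011 XOR 1011 = 0000
Remainder = 000 (zero — the frame passes the CRC check).

000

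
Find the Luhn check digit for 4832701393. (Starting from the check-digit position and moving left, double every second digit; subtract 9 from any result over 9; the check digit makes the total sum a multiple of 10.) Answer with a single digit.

3

Partial digits right→left: 3 9 3 1 0 7 2 3 8 4
Double every second digit counting from the check-digit position (so the 1st, 3rd, 5th, ... of the partial from the right).
  doubled (with −9 where >9): 6 6 0 4 7 → sum 23
  kept as-is: 9 1 7 3 4 → sum 24
Total = 23 + 24 = 47.
Check digit = (10 − (47 mod 10)) mod 10 = 3.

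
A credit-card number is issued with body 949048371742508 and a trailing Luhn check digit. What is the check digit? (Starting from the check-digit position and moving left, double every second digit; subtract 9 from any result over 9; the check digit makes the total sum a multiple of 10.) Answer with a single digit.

Partial digits right→left: 8 0 5 2 4 7 1 7 3 8 4 0 9 4 9
Double every second digit counting from the check-digit position (so the 1st, 3rd, 5th, ... of the partial from the right).
  doubled (with −9 where >9): 7 1 8 2 6 8 9 9 → sum 50
  kept as-is: 0 2 7 7 8 0 4 → sum 28
Total = 50 + 28 = 78.
Check digit = (10 − (78 mod 10)) mod 10 = 2.

2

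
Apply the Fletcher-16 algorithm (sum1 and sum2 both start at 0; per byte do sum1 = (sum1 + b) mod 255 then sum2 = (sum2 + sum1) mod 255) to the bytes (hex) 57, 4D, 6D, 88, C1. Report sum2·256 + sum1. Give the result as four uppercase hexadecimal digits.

Running sums (mod 255):
  after byte 0 (57): sum1=87, sum2=87
  after byte 1 (4D): sum1=164, sum2=251
  after byte 2 (6D): sum1=18, sum2=14
  after byte 3 (88): sum1=154, sum2=168
  after byte 4 (C1): sum1=92, sum2=5
Checksum = sum2·256 + sum1 = 5·256 + 92 = 1372 = 0x055C.

055C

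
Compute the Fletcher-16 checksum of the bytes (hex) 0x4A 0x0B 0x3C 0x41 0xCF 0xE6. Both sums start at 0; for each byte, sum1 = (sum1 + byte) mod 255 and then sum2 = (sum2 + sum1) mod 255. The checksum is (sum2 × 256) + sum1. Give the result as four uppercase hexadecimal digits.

Running sums (mod 255):
  after byte 0 (0x4A): sum1=74, sum2=74
  after byte 1 (0x0B): sum1=85, sum2=159
  after byte 2 (0x3C): sum1=145, sum2=49
  after byte 3 (0x41): sum1=210, sum2=4
  after byte 4 (0xCF): sum1=162, sum2=166
  after byte 5 (0xE6): sum1=137, sum2=48
Checksum = sum2·256 + sum1 = 48·256 + 137 = 12425 = 0x3089.

3089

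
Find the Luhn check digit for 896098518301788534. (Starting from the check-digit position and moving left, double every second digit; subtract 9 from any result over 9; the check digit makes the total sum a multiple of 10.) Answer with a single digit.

Partial digits right→left: 4 3 5 8 8 7 1 0 3 8 1 5 8 9 0 6 9 8
Double every second digit counting from the check-digit position (so the 1st, 3rd, 5th, ... of the partial from the right).
  doubled (with −9 where >9): 8 1 7 2 6 2 7 0 9 → sum 42
  kept as-is: 3 8 7 0 8 5 9 6 8 → sum 54
Total = 42 + 54 = 96.
Check digit = (10 − (96 mod 10)) mod 10 = 4.

4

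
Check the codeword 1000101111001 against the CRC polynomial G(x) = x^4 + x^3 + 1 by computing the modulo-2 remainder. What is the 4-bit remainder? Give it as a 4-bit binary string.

1001

Modulo-2 division of 1000101111001 by 11001:
  pos 0: 10001 XOR 11001 = 01000
  pos 1: 10000 XOR 11001 = 01001
  pos 2: 10011 XOR 11001 = 01010
  pos 3: 10101 XOR 11001 = 01100
  pos 4: 11001 XOR 11001 = 00000
Remainder = 1001 (nonzero — an error is detected).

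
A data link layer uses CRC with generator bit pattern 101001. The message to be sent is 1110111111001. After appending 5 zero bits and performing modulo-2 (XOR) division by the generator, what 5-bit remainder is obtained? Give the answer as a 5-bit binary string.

01011

Append 5 zeros: 111011111100100000. Divide by 101001 (XOR where the leading bit is 1):
  pos 0: 111011 XOR 101001 = 010010
  pos 1: 100101 XOR 101001 = 001100
  pos 3: 110011 XOR 101001 = 011010
  pos 4: 110101 XOR 101001 = 011100
  pos 5: 111000 XOR 101001 = 010001
  pos 6: 100010 XOR 101001 = 001011
  pos 8: 101110 XOR 101001 = 000111
  pos 11: 111000 XOR 101001 = 010001
  pos 12: 100010 XOR 101001 = 001011
Remainder (last 5 bits) = 01011. This is the CRC / FCS.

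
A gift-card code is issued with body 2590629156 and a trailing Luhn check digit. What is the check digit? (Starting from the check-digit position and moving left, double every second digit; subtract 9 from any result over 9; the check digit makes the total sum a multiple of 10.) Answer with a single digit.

9

Partial digits right→left: 6 5 1 9 2 6 0 9 5 2
Double every second digit counting from the check-digit position (so the 1st, 3rd, 5th, ... of the partial from the right).
  doubled (with −9 where >9): 3 2 4 0 1 → sum 10
  kept as-is: 5 9 6 9 2 → sum 31
Total = 10 + 31 = 41.
Check digit = (10 − (41 mod 10)) mod 10 = 9.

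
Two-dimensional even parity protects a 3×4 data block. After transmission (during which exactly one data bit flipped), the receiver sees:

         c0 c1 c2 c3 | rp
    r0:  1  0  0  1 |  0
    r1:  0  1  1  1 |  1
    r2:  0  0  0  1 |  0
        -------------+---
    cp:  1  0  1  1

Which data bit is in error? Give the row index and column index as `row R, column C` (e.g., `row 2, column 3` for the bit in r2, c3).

row 2, column 1

Recompute each row's even parity and compare to rp:
  r0: data parity 0, sent rp 0 → ok
  r1: data parity 1, sent rp 1 → ok
  r2: data parity 1, sent rp 0 → mismatch
Recompute each column's even parity and compare to cp:
  c0: data parity 1, sent cp 1 → ok
  c1: data parity 1, sent cp 0 → mismatch
  c2: data parity 1, sent cp 1 → ok
  c3: data parity 1, sent cp 1 → ok
Exactly one row (r2) and one column (c1) fail → the flipped bit is at their intersection.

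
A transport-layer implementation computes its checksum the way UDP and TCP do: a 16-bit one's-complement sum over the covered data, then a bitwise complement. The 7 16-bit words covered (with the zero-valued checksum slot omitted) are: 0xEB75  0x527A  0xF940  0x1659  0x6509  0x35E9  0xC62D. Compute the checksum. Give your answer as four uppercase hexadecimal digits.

5155

One's-complement addition (fold any carry out of bit 15 back into bit 0):
  0xEB75 + 0x527A = 0x13DEF → wrap carry → 0x3DF0
  0x3DF0 + 0xF940 = 0x13730 → wrap carry → 0x3731
  0x3731 + 0x1659 = 0x04D8A
  0x4D8A + 0x6509 = 0x0B293
  0xB293 + 0x35E9 = 0x0E87C
  0xE87C + 0xC62D = 0x1AEA9 → wrap carry → 0xAEAA
One's-complement sum = 0xAEAA.
Checksum = ~0xAEAA & 0xFFFF = 0x5155.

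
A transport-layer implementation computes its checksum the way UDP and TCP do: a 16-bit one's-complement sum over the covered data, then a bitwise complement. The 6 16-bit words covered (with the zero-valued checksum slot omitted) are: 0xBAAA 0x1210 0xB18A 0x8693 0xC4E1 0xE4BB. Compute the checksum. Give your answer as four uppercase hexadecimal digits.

5189

One's-complement addition (fold any carry out of bit 15 back into bit 0):
  0xBAAA + 0x1210 = 0x0CCBA
  0xCCBA + 0xB18A = 0x17E44 → wrap carry → 0x7E45
  0x7E45 + 0x8693 = 0x104D8 → wrap carry → 0x04D9
  0x04D9 + 0xC4E1 = 0x0C9BA
  0xC9BA + 0xE4BB = 0x1AE75 → wrap carry → 0xAE76
One's-complement sum = 0xAE76.
Checksum = ~0xAE76 & 0xFFFF = 0x5189.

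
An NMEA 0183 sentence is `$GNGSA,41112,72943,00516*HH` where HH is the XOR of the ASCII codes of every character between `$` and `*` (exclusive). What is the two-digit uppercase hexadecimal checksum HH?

4E

XOR the ASCII codes of the payload characters:
  'G' = 0x47 → acc = 0x47
  'N' = 0x4E → acc = 0x09
  'G' = 0x47 → acc = 0x4E
  'S' = 0x53 → acc = 0x1D
  'A' = 0x41 → acc = 0x5C
  ',' = 0x2C → acc = 0x70
  '4' = 0x34 → acc = 0x44
  '1' = 0x31 → acc = 0x75
  '1' = 0x31 → acc = 0x44
  '1' = 0x31 → acc = 0x75
  '2' = 0x32 → acc = 0x47
  ',' = 0x2C → acc = 0x6B
  '7' = 0x37 → acc = 0x5C
  '2' = 0x32 → acc = 0x6E
  '9' = 0x39 → acc = 0x57
  '4' = 0x34 → acc = 0x63
  '3' = 0x33 → acc = 0x50
  ',' = 0x2C → acc = 0x7C
  '0' = 0x30 → acc = 0x4C
  '0' = 0x30 → acc = 0x7C
  '5' = 0x35 → acc = 0x49
  '1' = 0x31 → acc = 0x78
  '6' = 0x36 → acc = 0x4E
Checksum = 0x4E.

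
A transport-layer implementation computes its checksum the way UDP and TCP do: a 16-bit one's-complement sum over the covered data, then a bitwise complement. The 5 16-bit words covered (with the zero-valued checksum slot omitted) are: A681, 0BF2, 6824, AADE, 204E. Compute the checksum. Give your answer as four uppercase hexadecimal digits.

One's-complement addition (fold any carry out of bit 15 back into bit 0):
  0xA681 + 0x0BF2 = 0x0B273
  0xB273 + 0x6824 = 0x11A97 → wrap carry → 0x1A98
  0x1A98 + 0xAADE = 0x0C576
  0xC576 + 0x204E = 0x0E5C4
One's-complement sum = 0xE5C4.
Checksum = ~0xE5C4 & 0xFFFF = 0x1A3B.

1A3B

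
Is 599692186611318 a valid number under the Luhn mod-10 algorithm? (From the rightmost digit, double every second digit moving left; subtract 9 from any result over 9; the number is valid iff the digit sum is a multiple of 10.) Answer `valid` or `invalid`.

invalid

From the right, keep odd positions and double even positions (subtract 9 from any doubled value over 9):
  doubled (positions 2,4,...): 2 2 3 7 4 3 9 → sum 30
  kept (positions 1,3,...): 8 3 1 6 1 9 9 5 → sum 42
Total = 72.
72 mod 10 = 2, so the number is invalid.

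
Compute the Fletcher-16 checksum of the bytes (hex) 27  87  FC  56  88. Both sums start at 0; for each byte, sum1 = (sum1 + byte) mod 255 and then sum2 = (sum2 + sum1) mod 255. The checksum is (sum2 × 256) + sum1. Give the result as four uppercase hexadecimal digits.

Running sums (mod 255):
  after byte 0 (27): sum1=39, sum2=39
  after byte 1 (87): sum1=174, sum2=213
  after byte 2 (FC): sum1=171, sum2=129
  after byte 3 (56): sum1=2, sum2=131
  after byte 4 (88): sum1=138, sum2=14
Checksum = sum2·256 + sum1 = 14·256 + 138 = 3722 = 0x0E8A.

0E8A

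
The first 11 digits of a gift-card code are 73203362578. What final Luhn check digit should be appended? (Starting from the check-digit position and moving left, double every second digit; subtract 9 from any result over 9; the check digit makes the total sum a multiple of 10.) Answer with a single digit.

9

Partial digits right→left: 8 7 5 2 6 3 3 0 2 3 7
Double every second digit counting from the check-digit position (so the 1st, 3rd, 5th, ... of the partial from the right).
  doubled (with −9 where >9): 7 1 3 6 4 5 → sum 26
  kept as-is: 7 2 3 0 3 → sum 15
Total = 26 + 15 = 41.
Check digit = (10 − (41 mod 10)) mod 10 = 9.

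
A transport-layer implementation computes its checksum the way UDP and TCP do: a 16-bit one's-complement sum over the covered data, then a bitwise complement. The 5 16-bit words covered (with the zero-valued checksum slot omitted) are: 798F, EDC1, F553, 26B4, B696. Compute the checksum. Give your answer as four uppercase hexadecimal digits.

One's-complement addition (fold any carry out of bit 15 back into bit 0):
  0x798F + 0xEDC1 = 0x16750 → wrap carry → 0x6751
  0x6751 + 0xF553 = 0x15CA4 → wrap carry → 0x5CA5
  0x5CA5 + 0x26B4 = 0x08359
  0x8359 + 0xB696 = 0x139EF → wrap carry → 0x39F0
One's-complement sum = 0x39F0.
Checksum = ~0x39F0 & 0xFFFF = 0xC60F.

C60F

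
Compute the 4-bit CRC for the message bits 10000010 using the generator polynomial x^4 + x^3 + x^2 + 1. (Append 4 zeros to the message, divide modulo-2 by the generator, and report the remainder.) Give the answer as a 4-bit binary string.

1010

Append 4 zeros: 100000100000. Divide by 11101 (XOR where the leading bit is 1):
  pos 0: 10000 XOR 11101 = 01101
  pos 1: 11010 XOR 11101 = 00111
  pos 3: 11110 XOR 11101 = 00011
  pos 6: 11000 XOR 11101 = 00101
Remainder (last 4 bits) = 1010. This is the CRC / FCS.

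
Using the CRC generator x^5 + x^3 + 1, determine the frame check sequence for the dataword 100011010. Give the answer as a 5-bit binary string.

Append 5 zeros: 10001101000000. Divide by 101001 (XOR where the leading bit is 1):
  pos 0: 100011 XOR 101001 = 001010
  pos 2: 101001 XOR 101001 = 000000
Remainder (last 5 bits) = 00000. This is the CRC / FCS.

00000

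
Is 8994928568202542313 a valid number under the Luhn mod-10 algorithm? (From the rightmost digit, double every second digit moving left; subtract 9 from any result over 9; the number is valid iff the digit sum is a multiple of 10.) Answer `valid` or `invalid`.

From the right, keep odd positions and double even positions (subtract 9 from any doubled value over 9):
  doubled (positions 2,4,...): 2 4 1 0 7 1 4 8 9 → sum 36
  kept (positions 1,3,...): 3 3 4 2 2 6 8 9 9 8 → sum 54
Total = 90.
90 mod 10 = 0, so the number is valid.

valid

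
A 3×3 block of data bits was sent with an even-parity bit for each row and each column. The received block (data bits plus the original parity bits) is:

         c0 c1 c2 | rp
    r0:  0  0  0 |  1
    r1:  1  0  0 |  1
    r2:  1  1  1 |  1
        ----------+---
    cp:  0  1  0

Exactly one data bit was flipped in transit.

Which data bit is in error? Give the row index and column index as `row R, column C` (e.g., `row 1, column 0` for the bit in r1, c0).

row 0, column 2

Recompute each row's even parity and compare to rp:
  r0: data parity 0, sent rp 1 → mismatch
  r1: data parity 1, sent rp 1 → ok
  r2: data parity 1, sent rp 1 → ok
Recompute each column's even parity and compare to cp:
  c0: data parity 0, sent cp 0 → ok
  c1: data parity 1, sent cp 1 → ok
  c2: data parity 1, sent cp 0 → mismatch
Exactly one row (r0) and one column (c2) fail → the flipped bit is at their intersection.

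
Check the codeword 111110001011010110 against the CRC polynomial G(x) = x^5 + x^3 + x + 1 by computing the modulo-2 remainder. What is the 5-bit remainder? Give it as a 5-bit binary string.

10110

Modulo-2 division of 111110001011010110 by 101011:
  pos 0: 111110 XOR 101011 = 010101
  pos 1: 101010 XOR 101011 = 000001
  pos 6: 101011 XOR 101011 = 000000
Remainder = 10110 (nonzero — an error is detected).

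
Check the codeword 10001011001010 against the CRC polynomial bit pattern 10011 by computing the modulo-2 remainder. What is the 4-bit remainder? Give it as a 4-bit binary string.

Modulo-2 division of 10001011001010 by 10011:
  pos 0: 10001 XOR 10011 = 00010
  pos 3: 10011 XOR 10011 = 00000
Remainder = 1010 (nonzero — an error is detected).

1010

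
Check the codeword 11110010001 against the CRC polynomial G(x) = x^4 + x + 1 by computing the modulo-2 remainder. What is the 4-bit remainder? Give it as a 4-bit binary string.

0001

Modulo-2 division of 11110010001 by 10011:
  pos 0: 11110 XOR 10011 = 01101
  pos 1: 11010 XOR 10011 = 01001
  pos 2: 10011 XOR 10011 = 00000
Remainder = 0001 (nonzero — an error is detected).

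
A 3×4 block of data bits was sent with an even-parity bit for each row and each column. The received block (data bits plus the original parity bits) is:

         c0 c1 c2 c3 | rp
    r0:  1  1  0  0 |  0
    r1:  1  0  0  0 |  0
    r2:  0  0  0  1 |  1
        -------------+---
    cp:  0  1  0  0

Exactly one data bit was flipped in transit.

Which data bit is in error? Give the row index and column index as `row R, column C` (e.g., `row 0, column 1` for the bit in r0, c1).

row 1, column 3

Recompute each row's even parity and compare to rp:
  r0: data parity 0, sent rp 0 → ok
  r1: data parity 1, sent rp 0 → mismatch
  r2: data parity 1, sent rp 1 → ok
Recompute each column's even parity and compare to cp:
  c0: data parity 0, sent cp 0 → ok
  c1: data parity 1, sent cp 1 → ok
  c2: data parity 0, sent cp 0 → ok
  c3: data parity 1, sent cp 0 → mismatch
Exactly one row (r1) and one column (c3) fail → the flipped bit is at their intersection.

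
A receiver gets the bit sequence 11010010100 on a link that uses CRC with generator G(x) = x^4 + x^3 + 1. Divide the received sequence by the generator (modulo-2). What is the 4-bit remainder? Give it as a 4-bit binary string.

Modulo-2 division of 11010010100 by 11001:
  pos 0: 11010 XOR 11001 = 00011
  pos 3: 11010 XOR 11001 = 00011
  pos 6: 11100 XOR 11001 = 00101
Remainder = 0101 (nonzero — an error is detected).

0101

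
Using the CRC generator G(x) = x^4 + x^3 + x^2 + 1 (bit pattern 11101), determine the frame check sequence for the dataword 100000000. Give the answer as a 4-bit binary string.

0111

Append 4 zeros: 1000000000000. Divide by 11101 (XOR where the leading bit is 1):
  pos 0: 10000 XOR 11101 = 01101
  pos 1: 11010 XOR 11101 = 00111
  pos 3: 11100 XOR 11101 = 00001
  pos 7: 10000 XOR 11101 = 01101
  pos 8: 11010 XOR 11101 = 00111
Remainder (last 4 bits) = 0111. This is the CRC / FCS.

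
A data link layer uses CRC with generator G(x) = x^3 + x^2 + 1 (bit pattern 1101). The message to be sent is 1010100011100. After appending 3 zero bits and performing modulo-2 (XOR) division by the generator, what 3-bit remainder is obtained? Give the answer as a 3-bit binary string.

Append 3 zeros: 1010100011100000. Divide by 1101 (XOR where the leading bit is 1):
  pos 0: 1010 XOR 1101 = 0111
  pos 1: 1111 XOR 1101 = 0010
  pos 3: 1000 XOR 1101 = 0101
  pos 4: 1010 XOR 1101 = 0111
  pos 5: 1111 XOR 1101 = 0010
  pos 7: 1011 XOR 1101 = 0110
  pos 8: 1100 XOR 1101 = 0001
  pos 11: 1000 XOR 1101 = 0101
  pos 12: 1010 XOR 1101 = 0111
Remainder (last 3 bits) = 111. This is the CRC / FCS.

111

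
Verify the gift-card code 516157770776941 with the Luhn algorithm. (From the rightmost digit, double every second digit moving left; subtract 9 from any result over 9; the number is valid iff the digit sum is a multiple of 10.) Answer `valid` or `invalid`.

valid

From the right, keep odd positions and double even positions (subtract 9 from any doubled value over 9):
  doubled (positions 2,4,...): 8 3 5 5 5 2 2 → sum 30
  kept (positions 1,3,...): 1 9 7 0 7 5 6 5 → sum 40
Total = 70.
70 mod 10 = 0, so the number is valid.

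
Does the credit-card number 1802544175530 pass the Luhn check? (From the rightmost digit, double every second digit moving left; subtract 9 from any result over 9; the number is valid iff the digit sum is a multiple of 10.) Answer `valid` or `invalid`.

valid

From the right, keep odd positions and double even positions (subtract 9 from any doubled value over 9):
  doubled (positions 2,4,...): 6 1 2 8 4 7 → sum 28
  kept (positions 1,3,...): 0 5 7 4 5 0 1 → sum 22
Total = 50.
50 mod 10 = 0, so the number is valid.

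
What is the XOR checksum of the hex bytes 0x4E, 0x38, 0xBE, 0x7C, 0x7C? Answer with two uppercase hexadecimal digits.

XOR the bytes together:
  start with 0x4E
  0x4E ⊕ 0x38 = 0x76
  0x76 ⊕ 0xBE = 0xC8
  0xC8 ⊕ 0x7C = 0xB4
  0xB4 ⊕ 0x7C = 0xC8

C8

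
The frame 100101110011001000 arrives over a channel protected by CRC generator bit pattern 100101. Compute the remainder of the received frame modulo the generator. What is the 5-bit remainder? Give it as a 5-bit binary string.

00000

Modulo-2 division of 100101110011001000 by 100101:
  pos 0: 100101 XOR 100101 = 000000
  pos 6: 110011 XOR 100101 = 010110
  pos 7: 101100 XOR 100101 = 001001
  pos 9: 100101 XOR 100101 = 000000
Remainder = 00000 (zero — the frame passes the CRC check).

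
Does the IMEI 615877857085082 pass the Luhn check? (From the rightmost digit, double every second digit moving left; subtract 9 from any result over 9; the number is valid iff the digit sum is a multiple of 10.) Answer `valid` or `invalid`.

invalid

From the right, keep odd positions and double even positions (subtract 9 from any doubled value over 9):
  doubled (positions 2,4,...): 7 1 0 1 5 7 2 → sum 23
  kept (positions 1,3,...): 2 0 8 7 8 7 5 6 → sum 43
Total = 66.
66 mod 10 = 6, so the number is invalid.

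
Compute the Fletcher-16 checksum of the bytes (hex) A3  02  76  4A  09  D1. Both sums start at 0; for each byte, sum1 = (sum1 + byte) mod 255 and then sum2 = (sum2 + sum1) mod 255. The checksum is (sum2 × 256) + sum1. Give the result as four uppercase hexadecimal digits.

Running sums (mod 255):
  after byte 0 (A3): sum1=163, sum2=163
  after byte 1 (02): sum1=165, sum2=73
  after byte 2 (76): sum1=28, sum2=101
  after byte 3 (4A): sum1=102, sum2=203
  after byte 4 (09): sum1=111, sum2=59
  after byte 5 (D1): sum1=65, sum2=124
Checksum = sum2·256 + sum1 = 124·256 + 65 = 31809 = 0x7C41.

7C41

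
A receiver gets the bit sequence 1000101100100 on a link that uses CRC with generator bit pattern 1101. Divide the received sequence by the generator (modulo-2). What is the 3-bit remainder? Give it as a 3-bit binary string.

000

Modulo-2 division of 1000101100100 by 1101:
  pos 0: 1000 XOR 1101 = 0101
  pos 1: 1011 XOR 1101 = 0110
  pos 2: 1100 XOR 1101 = 0001
  pos 5: 1110 XOR 1101 = 0011
  pos 7: 1101 XOR 1101 = 0000
Remainder = 000 (zero — the frame passes the CRC check).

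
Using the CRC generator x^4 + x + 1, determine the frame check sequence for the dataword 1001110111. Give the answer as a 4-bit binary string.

1100

Append 4 zeros: 10011101110000. Divide by 10011 (XOR where the leading bit is 1):
  pos 0: 10011 XOR 10011 = 00000
  pos 5: 10111 XOR 10011 = 00100
  pos 7: 10000 XOR 10011 = 00011
Remainder (last 4 bits) = 1100. This is the CRC / FCS.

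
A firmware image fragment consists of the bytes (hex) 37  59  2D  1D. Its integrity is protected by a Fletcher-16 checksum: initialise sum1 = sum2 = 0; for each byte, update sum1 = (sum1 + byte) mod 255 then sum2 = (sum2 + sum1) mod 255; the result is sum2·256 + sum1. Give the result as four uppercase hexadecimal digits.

Running sums (mod 255):
  after byte 0 (37): sum1=55, sum2=55
  after byte 1 (59): sum1=144, sum2=199
  after byte 2 (2D): sum1=189, sum2=133
  after byte 3 (1D): sum1=218, sum2=96
Checksum = sum2·256 + sum1 = 96·256 + 218 = 24794 = 0x60DA.

60DA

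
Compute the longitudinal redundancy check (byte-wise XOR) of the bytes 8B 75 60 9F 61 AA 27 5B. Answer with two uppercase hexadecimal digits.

XOR the bytes together:
  start with 0x8B
  0x8B ⊕ 0x75 = 0xFE
  0xFE ⊕ 0x60 = 0x9E
  0x9E ⊕ 0x9F = 0x01
  0x01 ⊕ 0x61 = 0x60
  0x60 ⊕ 0xAA = 0xCA
  0xCA ⊕ 0x27 = 0xED
  0xED ⊕ 0x5B = 0xB6

B6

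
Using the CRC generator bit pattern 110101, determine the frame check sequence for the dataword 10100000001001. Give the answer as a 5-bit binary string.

01001

Append 5 zeros: 1010000000100100000. Divide by 110101 (XOR where the leading bit is 1):
  pos 0: 101000 XOR 110101 = 011101
  pos 1: 111010 XOR 110101 = 001111
  pos 3: 111100 XOR 110101 = 001001
  pos 5: 100101 XOR 110101 = 010000
  pos 6: 100000 XOR 110101 = 010101
  pos 7: 101010 XOR 110101 = 011111
  pos 8: 111111 XOR 110101 = 001010
  pos 10: 101000 XOR 110101 = 011101
  pos 11: 111010 XOR 110101 = 001111
  pos 13: 111100 XOR 110101 = 001001
Remainder (last 5 bits) = 01001. This is the CRC / FCS.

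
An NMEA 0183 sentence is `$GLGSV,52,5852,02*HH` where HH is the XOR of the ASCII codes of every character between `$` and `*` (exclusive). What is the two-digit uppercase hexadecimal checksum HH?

6A

XOR the ASCII codes of the payload characters:
  'G' = 0x47 → acc = 0x47
  'L' = 0x4C → acc = 0x0B
  'G' = 0x47 → acc = 0x4C
  'S' = 0x53 → acc = 0x1F
  'V' = 0x56 → acc = 0x49
  ',' = 0x2C → acc = 0x65
  '5' = 0x35 → acc = 0x50
  '2' = 0x32 → acc = 0x62
  ',' = 0x2C → acc = 0x4E
  '5' = 0x35 → acc = 0x7B
  '8' = 0x38 → acc = 0x43
  '5' = 0x35 → acc = 0x76
  '2' = 0x32 → acc = 0x44
  ',' = 0x2C → acc = 0x68
  '0' = 0x30 → acc = 0x58
  '2' = 0x32 → acc = 0x6A
Checksum = 0x6A.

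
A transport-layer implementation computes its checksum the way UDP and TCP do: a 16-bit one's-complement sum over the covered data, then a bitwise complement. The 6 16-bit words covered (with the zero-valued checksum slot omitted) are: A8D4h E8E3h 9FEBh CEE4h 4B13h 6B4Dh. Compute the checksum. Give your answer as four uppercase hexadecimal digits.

4916

One's-complement addition (fold any carry out of bit 15 back into bit 0):
  0xA8D4 + 0xE8E3 = 0x191B7 → wrap carry → 0x91B8
  0x91B8 + 0x9FEB = 0x131A3 → wrap carry → 0x31A4
  0x31A4 + 0xCEE4 = 0x10088 → wrap carry → 0x0089
  0x0089 + 0x4B13 = 0x04B9C
  0x4B9C + 0x6B4D = 0x0B6E9
One's-complement sum = 0xB6E9.
Checksum = ~0xB6E9 & 0xFFFF = 0x4916.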